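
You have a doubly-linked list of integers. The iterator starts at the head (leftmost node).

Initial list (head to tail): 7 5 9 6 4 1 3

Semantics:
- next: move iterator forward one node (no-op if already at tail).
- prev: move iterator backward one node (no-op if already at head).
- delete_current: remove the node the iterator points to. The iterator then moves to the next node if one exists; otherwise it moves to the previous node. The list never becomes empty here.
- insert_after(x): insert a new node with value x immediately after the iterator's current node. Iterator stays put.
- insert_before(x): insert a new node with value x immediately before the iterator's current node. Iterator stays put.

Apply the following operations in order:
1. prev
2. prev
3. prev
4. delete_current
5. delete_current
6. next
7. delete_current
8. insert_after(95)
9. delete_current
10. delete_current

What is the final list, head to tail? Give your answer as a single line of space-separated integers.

After 1 (prev): list=[7, 5, 9, 6, 4, 1, 3] cursor@7
After 2 (prev): list=[7, 5, 9, 6, 4, 1, 3] cursor@7
After 3 (prev): list=[7, 5, 9, 6, 4, 1, 3] cursor@7
After 4 (delete_current): list=[5, 9, 6, 4, 1, 3] cursor@5
After 5 (delete_current): list=[9, 6, 4, 1, 3] cursor@9
After 6 (next): list=[9, 6, 4, 1, 3] cursor@6
After 7 (delete_current): list=[9, 4, 1, 3] cursor@4
After 8 (insert_after(95)): list=[9, 4, 95, 1, 3] cursor@4
After 9 (delete_current): list=[9, 95, 1, 3] cursor@95
After 10 (delete_current): list=[9, 1, 3] cursor@1

Answer: 9 1 3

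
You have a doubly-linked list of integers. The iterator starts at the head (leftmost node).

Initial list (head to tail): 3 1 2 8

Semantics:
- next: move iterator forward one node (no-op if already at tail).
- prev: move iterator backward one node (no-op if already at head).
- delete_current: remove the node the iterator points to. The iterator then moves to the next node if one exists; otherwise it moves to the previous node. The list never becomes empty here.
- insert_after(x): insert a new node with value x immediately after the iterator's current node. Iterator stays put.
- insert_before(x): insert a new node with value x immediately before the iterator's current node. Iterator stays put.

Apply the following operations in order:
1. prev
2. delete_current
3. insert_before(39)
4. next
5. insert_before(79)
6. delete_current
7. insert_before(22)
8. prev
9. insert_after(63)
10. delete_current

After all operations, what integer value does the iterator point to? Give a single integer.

Answer: 63

Derivation:
After 1 (prev): list=[3, 1, 2, 8] cursor@3
After 2 (delete_current): list=[1, 2, 8] cursor@1
After 3 (insert_before(39)): list=[39, 1, 2, 8] cursor@1
After 4 (next): list=[39, 1, 2, 8] cursor@2
After 5 (insert_before(79)): list=[39, 1, 79, 2, 8] cursor@2
After 6 (delete_current): list=[39, 1, 79, 8] cursor@8
After 7 (insert_before(22)): list=[39, 1, 79, 22, 8] cursor@8
After 8 (prev): list=[39, 1, 79, 22, 8] cursor@22
After 9 (insert_after(63)): list=[39, 1, 79, 22, 63, 8] cursor@22
After 10 (delete_current): list=[39, 1, 79, 63, 8] cursor@63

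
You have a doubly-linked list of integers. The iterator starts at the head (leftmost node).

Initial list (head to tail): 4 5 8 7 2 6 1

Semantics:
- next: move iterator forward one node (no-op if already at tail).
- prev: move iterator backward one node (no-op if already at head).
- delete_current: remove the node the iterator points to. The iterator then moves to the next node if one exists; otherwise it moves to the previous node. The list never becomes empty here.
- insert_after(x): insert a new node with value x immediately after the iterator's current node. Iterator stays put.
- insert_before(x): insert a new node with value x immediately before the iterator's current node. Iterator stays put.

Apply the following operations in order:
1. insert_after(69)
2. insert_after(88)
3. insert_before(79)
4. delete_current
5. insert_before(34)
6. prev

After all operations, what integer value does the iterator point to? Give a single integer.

Answer: 34

Derivation:
After 1 (insert_after(69)): list=[4, 69, 5, 8, 7, 2, 6, 1] cursor@4
After 2 (insert_after(88)): list=[4, 88, 69, 5, 8, 7, 2, 6, 1] cursor@4
After 3 (insert_before(79)): list=[79, 4, 88, 69, 5, 8, 7, 2, 6, 1] cursor@4
After 4 (delete_current): list=[79, 88, 69, 5, 8, 7, 2, 6, 1] cursor@88
After 5 (insert_before(34)): list=[79, 34, 88, 69, 5, 8, 7, 2, 6, 1] cursor@88
After 6 (prev): list=[79, 34, 88, 69, 5, 8, 7, 2, 6, 1] cursor@34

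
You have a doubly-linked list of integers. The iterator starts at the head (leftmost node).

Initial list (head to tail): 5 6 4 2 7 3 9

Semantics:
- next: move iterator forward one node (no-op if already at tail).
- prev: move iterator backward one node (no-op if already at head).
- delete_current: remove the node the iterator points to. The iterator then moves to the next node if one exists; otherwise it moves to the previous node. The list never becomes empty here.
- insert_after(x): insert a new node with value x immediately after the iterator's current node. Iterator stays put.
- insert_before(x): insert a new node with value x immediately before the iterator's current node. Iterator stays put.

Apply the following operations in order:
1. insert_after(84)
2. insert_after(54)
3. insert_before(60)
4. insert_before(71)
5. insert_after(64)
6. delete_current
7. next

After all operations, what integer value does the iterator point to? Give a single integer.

Answer: 54

Derivation:
After 1 (insert_after(84)): list=[5, 84, 6, 4, 2, 7, 3, 9] cursor@5
After 2 (insert_after(54)): list=[5, 54, 84, 6, 4, 2, 7, 3, 9] cursor@5
After 3 (insert_before(60)): list=[60, 5, 54, 84, 6, 4, 2, 7, 3, 9] cursor@5
After 4 (insert_before(71)): list=[60, 71, 5, 54, 84, 6, 4, 2, 7, 3, 9] cursor@5
After 5 (insert_after(64)): list=[60, 71, 5, 64, 54, 84, 6, 4, 2, 7, 3, 9] cursor@5
After 6 (delete_current): list=[60, 71, 64, 54, 84, 6, 4, 2, 7, 3, 9] cursor@64
After 7 (next): list=[60, 71, 64, 54, 84, 6, 4, 2, 7, 3, 9] cursor@54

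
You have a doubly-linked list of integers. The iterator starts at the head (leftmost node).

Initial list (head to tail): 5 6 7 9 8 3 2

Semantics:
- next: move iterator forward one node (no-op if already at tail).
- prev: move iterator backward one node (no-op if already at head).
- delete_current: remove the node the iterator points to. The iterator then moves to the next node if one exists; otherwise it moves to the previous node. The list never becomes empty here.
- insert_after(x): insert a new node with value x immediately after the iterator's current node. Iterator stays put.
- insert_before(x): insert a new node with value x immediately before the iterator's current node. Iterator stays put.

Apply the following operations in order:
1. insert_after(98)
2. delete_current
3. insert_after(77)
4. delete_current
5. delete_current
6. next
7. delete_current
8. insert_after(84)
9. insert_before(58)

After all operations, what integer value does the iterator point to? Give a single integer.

After 1 (insert_after(98)): list=[5, 98, 6, 7, 9, 8, 3, 2] cursor@5
After 2 (delete_current): list=[98, 6, 7, 9, 8, 3, 2] cursor@98
After 3 (insert_after(77)): list=[98, 77, 6, 7, 9, 8, 3, 2] cursor@98
After 4 (delete_current): list=[77, 6, 7, 9, 8, 3, 2] cursor@77
After 5 (delete_current): list=[6, 7, 9, 8, 3, 2] cursor@6
After 6 (next): list=[6, 7, 9, 8, 3, 2] cursor@7
After 7 (delete_current): list=[6, 9, 8, 3, 2] cursor@9
After 8 (insert_after(84)): list=[6, 9, 84, 8, 3, 2] cursor@9
After 9 (insert_before(58)): list=[6, 58, 9, 84, 8, 3, 2] cursor@9

Answer: 9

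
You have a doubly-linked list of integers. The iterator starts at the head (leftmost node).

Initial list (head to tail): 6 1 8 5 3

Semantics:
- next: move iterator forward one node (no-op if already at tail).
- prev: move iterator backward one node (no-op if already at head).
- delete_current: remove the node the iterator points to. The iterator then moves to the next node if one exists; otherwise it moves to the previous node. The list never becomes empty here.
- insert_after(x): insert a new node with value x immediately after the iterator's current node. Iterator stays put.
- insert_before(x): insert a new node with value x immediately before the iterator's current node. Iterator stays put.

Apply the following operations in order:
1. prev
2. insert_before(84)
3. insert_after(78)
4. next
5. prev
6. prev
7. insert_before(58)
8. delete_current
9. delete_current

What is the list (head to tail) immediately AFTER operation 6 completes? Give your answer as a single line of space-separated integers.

After 1 (prev): list=[6, 1, 8, 5, 3] cursor@6
After 2 (insert_before(84)): list=[84, 6, 1, 8, 5, 3] cursor@6
After 3 (insert_after(78)): list=[84, 6, 78, 1, 8, 5, 3] cursor@6
After 4 (next): list=[84, 6, 78, 1, 8, 5, 3] cursor@78
After 5 (prev): list=[84, 6, 78, 1, 8, 5, 3] cursor@6
After 6 (prev): list=[84, 6, 78, 1, 8, 5, 3] cursor@84

Answer: 84 6 78 1 8 5 3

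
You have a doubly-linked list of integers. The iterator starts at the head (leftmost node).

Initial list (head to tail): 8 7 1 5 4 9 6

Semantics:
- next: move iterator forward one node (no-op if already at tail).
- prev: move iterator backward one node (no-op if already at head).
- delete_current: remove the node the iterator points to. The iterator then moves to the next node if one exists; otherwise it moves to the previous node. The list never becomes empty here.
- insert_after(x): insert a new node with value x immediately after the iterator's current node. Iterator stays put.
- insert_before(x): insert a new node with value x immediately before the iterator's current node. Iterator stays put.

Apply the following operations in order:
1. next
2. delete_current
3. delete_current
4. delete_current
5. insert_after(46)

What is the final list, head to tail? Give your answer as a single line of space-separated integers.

Answer: 8 4 46 9 6

Derivation:
After 1 (next): list=[8, 7, 1, 5, 4, 9, 6] cursor@7
After 2 (delete_current): list=[8, 1, 5, 4, 9, 6] cursor@1
After 3 (delete_current): list=[8, 5, 4, 9, 6] cursor@5
After 4 (delete_current): list=[8, 4, 9, 6] cursor@4
After 5 (insert_after(46)): list=[8, 4, 46, 9, 6] cursor@4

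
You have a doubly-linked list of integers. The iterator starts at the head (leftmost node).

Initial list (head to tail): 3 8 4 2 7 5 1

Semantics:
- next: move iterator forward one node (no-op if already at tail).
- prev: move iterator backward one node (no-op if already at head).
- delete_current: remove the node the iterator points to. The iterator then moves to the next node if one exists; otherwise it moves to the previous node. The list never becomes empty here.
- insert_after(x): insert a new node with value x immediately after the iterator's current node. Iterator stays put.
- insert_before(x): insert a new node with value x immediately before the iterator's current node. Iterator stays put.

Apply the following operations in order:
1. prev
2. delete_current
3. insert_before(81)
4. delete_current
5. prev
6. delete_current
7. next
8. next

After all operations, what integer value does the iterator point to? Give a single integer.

Answer: 7

Derivation:
After 1 (prev): list=[3, 8, 4, 2, 7, 5, 1] cursor@3
After 2 (delete_current): list=[8, 4, 2, 7, 5, 1] cursor@8
After 3 (insert_before(81)): list=[81, 8, 4, 2, 7, 5, 1] cursor@8
After 4 (delete_current): list=[81, 4, 2, 7, 5, 1] cursor@4
After 5 (prev): list=[81, 4, 2, 7, 5, 1] cursor@81
After 6 (delete_current): list=[4, 2, 7, 5, 1] cursor@4
After 7 (next): list=[4, 2, 7, 5, 1] cursor@2
After 8 (next): list=[4, 2, 7, 5, 1] cursor@7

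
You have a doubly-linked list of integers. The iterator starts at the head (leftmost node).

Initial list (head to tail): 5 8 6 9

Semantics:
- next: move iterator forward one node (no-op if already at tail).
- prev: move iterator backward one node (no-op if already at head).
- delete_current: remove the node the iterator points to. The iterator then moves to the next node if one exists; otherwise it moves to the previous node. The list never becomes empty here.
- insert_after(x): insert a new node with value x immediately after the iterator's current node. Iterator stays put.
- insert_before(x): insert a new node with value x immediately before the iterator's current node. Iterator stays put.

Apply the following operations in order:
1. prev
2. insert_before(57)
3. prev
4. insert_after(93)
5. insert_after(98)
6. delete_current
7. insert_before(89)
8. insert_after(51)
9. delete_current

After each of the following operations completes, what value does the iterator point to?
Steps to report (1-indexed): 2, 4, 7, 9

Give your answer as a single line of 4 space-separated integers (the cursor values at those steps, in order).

After 1 (prev): list=[5, 8, 6, 9] cursor@5
After 2 (insert_before(57)): list=[57, 5, 8, 6, 9] cursor@5
After 3 (prev): list=[57, 5, 8, 6, 9] cursor@57
After 4 (insert_after(93)): list=[57, 93, 5, 8, 6, 9] cursor@57
After 5 (insert_after(98)): list=[57, 98, 93, 5, 8, 6, 9] cursor@57
After 6 (delete_current): list=[98, 93, 5, 8, 6, 9] cursor@98
After 7 (insert_before(89)): list=[89, 98, 93, 5, 8, 6, 9] cursor@98
After 8 (insert_after(51)): list=[89, 98, 51, 93, 5, 8, 6, 9] cursor@98
After 9 (delete_current): list=[89, 51, 93, 5, 8, 6, 9] cursor@51

Answer: 5 57 98 51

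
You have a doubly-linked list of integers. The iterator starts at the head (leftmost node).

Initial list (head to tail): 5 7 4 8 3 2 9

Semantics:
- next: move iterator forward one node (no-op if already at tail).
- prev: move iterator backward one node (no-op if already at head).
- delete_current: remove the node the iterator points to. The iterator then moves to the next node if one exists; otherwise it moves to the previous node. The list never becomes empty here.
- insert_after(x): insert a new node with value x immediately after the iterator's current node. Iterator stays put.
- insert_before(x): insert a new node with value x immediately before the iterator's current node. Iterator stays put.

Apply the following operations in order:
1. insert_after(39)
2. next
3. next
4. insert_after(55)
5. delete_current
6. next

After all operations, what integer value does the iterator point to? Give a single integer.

Answer: 4

Derivation:
After 1 (insert_after(39)): list=[5, 39, 7, 4, 8, 3, 2, 9] cursor@5
After 2 (next): list=[5, 39, 7, 4, 8, 3, 2, 9] cursor@39
After 3 (next): list=[5, 39, 7, 4, 8, 3, 2, 9] cursor@7
After 4 (insert_after(55)): list=[5, 39, 7, 55, 4, 8, 3, 2, 9] cursor@7
After 5 (delete_current): list=[5, 39, 55, 4, 8, 3, 2, 9] cursor@55
After 6 (next): list=[5, 39, 55, 4, 8, 3, 2, 9] cursor@4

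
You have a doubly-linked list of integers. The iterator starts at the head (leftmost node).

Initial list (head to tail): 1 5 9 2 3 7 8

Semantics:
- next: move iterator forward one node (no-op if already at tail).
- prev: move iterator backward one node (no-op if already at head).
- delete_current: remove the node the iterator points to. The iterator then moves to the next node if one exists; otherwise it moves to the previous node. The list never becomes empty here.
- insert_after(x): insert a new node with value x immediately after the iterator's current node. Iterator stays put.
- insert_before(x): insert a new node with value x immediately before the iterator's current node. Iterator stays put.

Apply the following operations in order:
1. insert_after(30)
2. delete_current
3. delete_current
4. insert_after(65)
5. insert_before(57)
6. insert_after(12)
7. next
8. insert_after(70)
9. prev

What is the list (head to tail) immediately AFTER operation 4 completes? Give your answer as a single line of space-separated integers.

After 1 (insert_after(30)): list=[1, 30, 5, 9, 2, 3, 7, 8] cursor@1
After 2 (delete_current): list=[30, 5, 9, 2, 3, 7, 8] cursor@30
After 3 (delete_current): list=[5, 9, 2, 3, 7, 8] cursor@5
After 4 (insert_after(65)): list=[5, 65, 9, 2, 3, 7, 8] cursor@5

Answer: 5 65 9 2 3 7 8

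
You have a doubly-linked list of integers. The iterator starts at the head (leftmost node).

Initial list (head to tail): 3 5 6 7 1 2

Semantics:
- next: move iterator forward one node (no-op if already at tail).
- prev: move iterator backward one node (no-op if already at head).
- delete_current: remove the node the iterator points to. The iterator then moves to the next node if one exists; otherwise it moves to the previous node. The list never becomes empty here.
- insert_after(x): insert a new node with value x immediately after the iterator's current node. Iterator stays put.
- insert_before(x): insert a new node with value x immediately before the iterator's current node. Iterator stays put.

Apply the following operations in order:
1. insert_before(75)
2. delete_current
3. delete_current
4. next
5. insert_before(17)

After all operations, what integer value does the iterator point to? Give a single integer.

Answer: 7

Derivation:
After 1 (insert_before(75)): list=[75, 3, 5, 6, 7, 1, 2] cursor@3
After 2 (delete_current): list=[75, 5, 6, 7, 1, 2] cursor@5
After 3 (delete_current): list=[75, 6, 7, 1, 2] cursor@6
After 4 (next): list=[75, 6, 7, 1, 2] cursor@7
After 5 (insert_before(17)): list=[75, 6, 17, 7, 1, 2] cursor@7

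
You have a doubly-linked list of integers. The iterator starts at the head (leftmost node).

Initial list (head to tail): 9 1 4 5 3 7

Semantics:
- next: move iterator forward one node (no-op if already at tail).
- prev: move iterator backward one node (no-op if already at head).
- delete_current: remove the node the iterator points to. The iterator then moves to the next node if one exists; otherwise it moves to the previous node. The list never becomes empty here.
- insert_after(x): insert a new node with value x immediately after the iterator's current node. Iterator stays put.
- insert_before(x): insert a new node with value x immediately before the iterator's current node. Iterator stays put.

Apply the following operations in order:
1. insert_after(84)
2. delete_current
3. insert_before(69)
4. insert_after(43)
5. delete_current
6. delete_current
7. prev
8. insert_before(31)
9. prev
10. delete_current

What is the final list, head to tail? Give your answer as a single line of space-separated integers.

Answer: 69 1 4 5 3 7

Derivation:
After 1 (insert_after(84)): list=[9, 84, 1, 4, 5, 3, 7] cursor@9
After 2 (delete_current): list=[84, 1, 4, 5, 3, 7] cursor@84
After 3 (insert_before(69)): list=[69, 84, 1, 4, 5, 3, 7] cursor@84
After 4 (insert_after(43)): list=[69, 84, 43, 1, 4, 5, 3, 7] cursor@84
After 5 (delete_current): list=[69, 43, 1, 4, 5, 3, 7] cursor@43
After 6 (delete_current): list=[69, 1, 4, 5, 3, 7] cursor@1
After 7 (prev): list=[69, 1, 4, 5, 3, 7] cursor@69
After 8 (insert_before(31)): list=[31, 69, 1, 4, 5, 3, 7] cursor@69
After 9 (prev): list=[31, 69, 1, 4, 5, 3, 7] cursor@31
After 10 (delete_current): list=[69, 1, 4, 5, 3, 7] cursor@69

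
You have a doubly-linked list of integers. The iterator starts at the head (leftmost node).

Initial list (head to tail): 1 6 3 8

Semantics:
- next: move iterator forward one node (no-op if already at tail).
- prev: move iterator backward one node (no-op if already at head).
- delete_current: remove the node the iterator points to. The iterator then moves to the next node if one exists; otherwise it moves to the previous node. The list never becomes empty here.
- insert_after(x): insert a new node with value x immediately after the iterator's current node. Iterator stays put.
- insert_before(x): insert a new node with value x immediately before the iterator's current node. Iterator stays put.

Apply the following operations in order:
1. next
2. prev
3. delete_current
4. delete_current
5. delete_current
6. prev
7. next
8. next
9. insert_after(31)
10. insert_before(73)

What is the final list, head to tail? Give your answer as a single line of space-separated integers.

After 1 (next): list=[1, 6, 3, 8] cursor@6
After 2 (prev): list=[1, 6, 3, 8] cursor@1
After 3 (delete_current): list=[6, 3, 8] cursor@6
After 4 (delete_current): list=[3, 8] cursor@3
After 5 (delete_current): list=[8] cursor@8
After 6 (prev): list=[8] cursor@8
After 7 (next): list=[8] cursor@8
After 8 (next): list=[8] cursor@8
After 9 (insert_after(31)): list=[8, 31] cursor@8
After 10 (insert_before(73)): list=[73, 8, 31] cursor@8

Answer: 73 8 31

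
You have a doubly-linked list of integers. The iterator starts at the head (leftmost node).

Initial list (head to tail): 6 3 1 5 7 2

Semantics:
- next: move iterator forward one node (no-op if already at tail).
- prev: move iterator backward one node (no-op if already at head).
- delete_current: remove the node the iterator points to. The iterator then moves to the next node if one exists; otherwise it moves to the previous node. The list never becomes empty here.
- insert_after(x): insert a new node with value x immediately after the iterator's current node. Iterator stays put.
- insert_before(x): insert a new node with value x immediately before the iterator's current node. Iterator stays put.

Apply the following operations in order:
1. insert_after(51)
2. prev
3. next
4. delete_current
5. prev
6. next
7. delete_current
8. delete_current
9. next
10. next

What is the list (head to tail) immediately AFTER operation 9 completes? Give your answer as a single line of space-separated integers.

Answer: 6 5 7 2

Derivation:
After 1 (insert_after(51)): list=[6, 51, 3, 1, 5, 7, 2] cursor@6
After 2 (prev): list=[6, 51, 3, 1, 5, 7, 2] cursor@6
After 3 (next): list=[6, 51, 3, 1, 5, 7, 2] cursor@51
After 4 (delete_current): list=[6, 3, 1, 5, 7, 2] cursor@3
After 5 (prev): list=[6, 3, 1, 5, 7, 2] cursor@6
After 6 (next): list=[6, 3, 1, 5, 7, 2] cursor@3
After 7 (delete_current): list=[6, 1, 5, 7, 2] cursor@1
After 8 (delete_current): list=[6, 5, 7, 2] cursor@5
After 9 (next): list=[6, 5, 7, 2] cursor@7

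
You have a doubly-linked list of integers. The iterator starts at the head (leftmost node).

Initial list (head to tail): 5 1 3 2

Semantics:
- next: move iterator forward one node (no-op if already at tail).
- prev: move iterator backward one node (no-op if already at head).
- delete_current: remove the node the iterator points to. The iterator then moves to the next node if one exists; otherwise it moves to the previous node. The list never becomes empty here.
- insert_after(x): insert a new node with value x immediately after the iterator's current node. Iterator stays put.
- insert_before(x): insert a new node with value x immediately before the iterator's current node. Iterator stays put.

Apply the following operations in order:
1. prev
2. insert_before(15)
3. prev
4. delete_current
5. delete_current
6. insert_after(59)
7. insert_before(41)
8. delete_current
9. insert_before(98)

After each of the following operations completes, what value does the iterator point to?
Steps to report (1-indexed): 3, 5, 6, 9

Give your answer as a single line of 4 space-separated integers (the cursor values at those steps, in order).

After 1 (prev): list=[5, 1, 3, 2] cursor@5
After 2 (insert_before(15)): list=[15, 5, 1, 3, 2] cursor@5
After 3 (prev): list=[15, 5, 1, 3, 2] cursor@15
After 4 (delete_current): list=[5, 1, 3, 2] cursor@5
After 5 (delete_current): list=[1, 3, 2] cursor@1
After 6 (insert_after(59)): list=[1, 59, 3, 2] cursor@1
After 7 (insert_before(41)): list=[41, 1, 59, 3, 2] cursor@1
After 8 (delete_current): list=[41, 59, 3, 2] cursor@59
After 9 (insert_before(98)): list=[41, 98, 59, 3, 2] cursor@59

Answer: 15 1 1 59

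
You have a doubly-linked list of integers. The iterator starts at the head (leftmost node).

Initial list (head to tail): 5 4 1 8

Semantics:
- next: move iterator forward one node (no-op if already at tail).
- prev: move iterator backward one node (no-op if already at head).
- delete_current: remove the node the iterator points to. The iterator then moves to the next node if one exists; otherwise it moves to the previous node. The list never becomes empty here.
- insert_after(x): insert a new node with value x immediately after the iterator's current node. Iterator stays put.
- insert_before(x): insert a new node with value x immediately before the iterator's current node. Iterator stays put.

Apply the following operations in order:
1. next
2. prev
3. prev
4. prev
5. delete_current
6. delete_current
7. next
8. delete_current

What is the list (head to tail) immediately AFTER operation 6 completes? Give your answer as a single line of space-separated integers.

After 1 (next): list=[5, 4, 1, 8] cursor@4
After 2 (prev): list=[5, 4, 1, 8] cursor@5
After 3 (prev): list=[5, 4, 1, 8] cursor@5
After 4 (prev): list=[5, 4, 1, 8] cursor@5
After 5 (delete_current): list=[4, 1, 8] cursor@4
After 6 (delete_current): list=[1, 8] cursor@1

Answer: 1 8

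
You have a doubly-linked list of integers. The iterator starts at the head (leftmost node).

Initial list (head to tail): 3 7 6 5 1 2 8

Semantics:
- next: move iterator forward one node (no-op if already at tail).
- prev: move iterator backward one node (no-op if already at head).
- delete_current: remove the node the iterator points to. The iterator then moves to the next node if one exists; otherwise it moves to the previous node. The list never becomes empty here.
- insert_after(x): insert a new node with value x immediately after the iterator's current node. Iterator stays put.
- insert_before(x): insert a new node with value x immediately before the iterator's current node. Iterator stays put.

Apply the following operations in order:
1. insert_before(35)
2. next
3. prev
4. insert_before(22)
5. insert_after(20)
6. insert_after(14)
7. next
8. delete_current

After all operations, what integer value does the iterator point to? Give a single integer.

Answer: 20

Derivation:
After 1 (insert_before(35)): list=[35, 3, 7, 6, 5, 1, 2, 8] cursor@3
After 2 (next): list=[35, 3, 7, 6, 5, 1, 2, 8] cursor@7
After 3 (prev): list=[35, 3, 7, 6, 5, 1, 2, 8] cursor@3
After 4 (insert_before(22)): list=[35, 22, 3, 7, 6, 5, 1, 2, 8] cursor@3
After 5 (insert_after(20)): list=[35, 22, 3, 20, 7, 6, 5, 1, 2, 8] cursor@3
After 6 (insert_after(14)): list=[35, 22, 3, 14, 20, 7, 6, 5, 1, 2, 8] cursor@3
After 7 (next): list=[35, 22, 3, 14, 20, 7, 6, 5, 1, 2, 8] cursor@14
After 8 (delete_current): list=[35, 22, 3, 20, 7, 6, 5, 1, 2, 8] cursor@20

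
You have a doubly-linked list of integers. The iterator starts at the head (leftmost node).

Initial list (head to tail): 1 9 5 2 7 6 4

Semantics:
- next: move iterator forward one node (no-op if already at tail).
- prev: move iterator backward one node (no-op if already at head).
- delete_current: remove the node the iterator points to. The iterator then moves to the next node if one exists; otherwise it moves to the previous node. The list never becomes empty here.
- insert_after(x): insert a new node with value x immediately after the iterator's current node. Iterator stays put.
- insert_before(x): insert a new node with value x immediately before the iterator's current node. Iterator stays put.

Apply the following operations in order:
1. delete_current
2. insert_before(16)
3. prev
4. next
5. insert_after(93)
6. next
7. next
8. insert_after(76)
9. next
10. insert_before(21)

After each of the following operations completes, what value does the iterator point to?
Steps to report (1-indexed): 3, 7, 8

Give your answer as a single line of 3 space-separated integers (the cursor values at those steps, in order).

Answer: 16 5 5

Derivation:
After 1 (delete_current): list=[9, 5, 2, 7, 6, 4] cursor@9
After 2 (insert_before(16)): list=[16, 9, 5, 2, 7, 6, 4] cursor@9
After 3 (prev): list=[16, 9, 5, 2, 7, 6, 4] cursor@16
After 4 (next): list=[16, 9, 5, 2, 7, 6, 4] cursor@9
After 5 (insert_after(93)): list=[16, 9, 93, 5, 2, 7, 6, 4] cursor@9
After 6 (next): list=[16, 9, 93, 5, 2, 7, 6, 4] cursor@93
After 7 (next): list=[16, 9, 93, 5, 2, 7, 6, 4] cursor@5
After 8 (insert_after(76)): list=[16, 9, 93, 5, 76, 2, 7, 6, 4] cursor@5
After 9 (next): list=[16, 9, 93, 5, 76, 2, 7, 6, 4] cursor@76
After 10 (insert_before(21)): list=[16, 9, 93, 5, 21, 76, 2, 7, 6, 4] cursor@76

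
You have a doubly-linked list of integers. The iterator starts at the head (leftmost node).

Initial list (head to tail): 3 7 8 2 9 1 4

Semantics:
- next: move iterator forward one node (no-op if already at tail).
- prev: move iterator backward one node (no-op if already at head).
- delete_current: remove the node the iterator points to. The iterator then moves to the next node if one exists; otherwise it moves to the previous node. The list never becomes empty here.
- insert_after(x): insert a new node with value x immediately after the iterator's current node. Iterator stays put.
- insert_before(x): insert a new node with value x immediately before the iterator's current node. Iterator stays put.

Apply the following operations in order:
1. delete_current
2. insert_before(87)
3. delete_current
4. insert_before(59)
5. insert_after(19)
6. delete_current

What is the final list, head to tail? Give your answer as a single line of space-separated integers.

Answer: 87 59 19 2 9 1 4

Derivation:
After 1 (delete_current): list=[7, 8, 2, 9, 1, 4] cursor@7
After 2 (insert_before(87)): list=[87, 7, 8, 2, 9, 1, 4] cursor@7
After 3 (delete_current): list=[87, 8, 2, 9, 1, 4] cursor@8
After 4 (insert_before(59)): list=[87, 59, 8, 2, 9, 1, 4] cursor@8
After 5 (insert_after(19)): list=[87, 59, 8, 19, 2, 9, 1, 4] cursor@8
After 6 (delete_current): list=[87, 59, 19, 2, 9, 1, 4] cursor@19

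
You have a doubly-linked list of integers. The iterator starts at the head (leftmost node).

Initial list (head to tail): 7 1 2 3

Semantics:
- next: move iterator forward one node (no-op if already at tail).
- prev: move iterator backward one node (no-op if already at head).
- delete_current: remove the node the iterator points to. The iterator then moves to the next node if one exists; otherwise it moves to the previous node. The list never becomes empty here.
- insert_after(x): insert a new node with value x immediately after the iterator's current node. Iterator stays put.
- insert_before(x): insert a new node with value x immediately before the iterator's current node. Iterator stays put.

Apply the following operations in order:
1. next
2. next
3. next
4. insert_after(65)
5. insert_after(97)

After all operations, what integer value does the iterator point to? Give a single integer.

Answer: 3

Derivation:
After 1 (next): list=[7, 1, 2, 3] cursor@1
After 2 (next): list=[7, 1, 2, 3] cursor@2
After 3 (next): list=[7, 1, 2, 3] cursor@3
After 4 (insert_after(65)): list=[7, 1, 2, 3, 65] cursor@3
After 5 (insert_after(97)): list=[7, 1, 2, 3, 97, 65] cursor@3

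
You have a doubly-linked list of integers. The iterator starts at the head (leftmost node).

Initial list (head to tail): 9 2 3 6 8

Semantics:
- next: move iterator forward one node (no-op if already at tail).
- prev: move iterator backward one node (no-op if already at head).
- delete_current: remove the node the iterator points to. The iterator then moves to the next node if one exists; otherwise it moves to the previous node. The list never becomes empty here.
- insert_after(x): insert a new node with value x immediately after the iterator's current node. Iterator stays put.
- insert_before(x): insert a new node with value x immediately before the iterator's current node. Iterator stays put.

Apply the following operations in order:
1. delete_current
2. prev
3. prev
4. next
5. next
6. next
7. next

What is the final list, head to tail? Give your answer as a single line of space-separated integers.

After 1 (delete_current): list=[2, 3, 6, 8] cursor@2
After 2 (prev): list=[2, 3, 6, 8] cursor@2
After 3 (prev): list=[2, 3, 6, 8] cursor@2
After 4 (next): list=[2, 3, 6, 8] cursor@3
After 5 (next): list=[2, 3, 6, 8] cursor@6
After 6 (next): list=[2, 3, 6, 8] cursor@8
After 7 (next): list=[2, 3, 6, 8] cursor@8

Answer: 2 3 6 8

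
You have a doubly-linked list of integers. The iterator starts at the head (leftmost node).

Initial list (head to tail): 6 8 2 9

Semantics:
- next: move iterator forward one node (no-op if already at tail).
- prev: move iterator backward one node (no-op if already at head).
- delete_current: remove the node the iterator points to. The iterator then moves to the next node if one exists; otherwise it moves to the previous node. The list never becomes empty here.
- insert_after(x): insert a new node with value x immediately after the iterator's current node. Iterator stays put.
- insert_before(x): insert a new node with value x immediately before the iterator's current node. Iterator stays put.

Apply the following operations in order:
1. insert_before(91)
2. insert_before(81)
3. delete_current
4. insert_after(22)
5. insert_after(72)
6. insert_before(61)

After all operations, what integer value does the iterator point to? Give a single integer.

After 1 (insert_before(91)): list=[91, 6, 8, 2, 9] cursor@6
After 2 (insert_before(81)): list=[91, 81, 6, 8, 2, 9] cursor@6
After 3 (delete_current): list=[91, 81, 8, 2, 9] cursor@8
After 4 (insert_after(22)): list=[91, 81, 8, 22, 2, 9] cursor@8
After 5 (insert_after(72)): list=[91, 81, 8, 72, 22, 2, 9] cursor@8
After 6 (insert_before(61)): list=[91, 81, 61, 8, 72, 22, 2, 9] cursor@8

Answer: 8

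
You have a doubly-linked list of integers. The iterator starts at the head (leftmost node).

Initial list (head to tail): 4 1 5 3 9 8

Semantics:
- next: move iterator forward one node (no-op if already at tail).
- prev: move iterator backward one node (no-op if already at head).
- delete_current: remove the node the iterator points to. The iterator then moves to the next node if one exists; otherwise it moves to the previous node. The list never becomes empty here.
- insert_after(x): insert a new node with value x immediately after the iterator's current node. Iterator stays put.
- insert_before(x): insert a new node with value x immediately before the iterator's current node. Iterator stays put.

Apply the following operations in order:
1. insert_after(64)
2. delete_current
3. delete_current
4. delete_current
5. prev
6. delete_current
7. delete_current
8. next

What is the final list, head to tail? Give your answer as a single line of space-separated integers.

Answer: 9 8

Derivation:
After 1 (insert_after(64)): list=[4, 64, 1, 5, 3, 9, 8] cursor@4
After 2 (delete_current): list=[64, 1, 5, 3, 9, 8] cursor@64
After 3 (delete_current): list=[1, 5, 3, 9, 8] cursor@1
After 4 (delete_current): list=[5, 3, 9, 8] cursor@5
After 5 (prev): list=[5, 3, 9, 8] cursor@5
After 6 (delete_current): list=[3, 9, 8] cursor@3
After 7 (delete_current): list=[9, 8] cursor@9
After 8 (next): list=[9, 8] cursor@8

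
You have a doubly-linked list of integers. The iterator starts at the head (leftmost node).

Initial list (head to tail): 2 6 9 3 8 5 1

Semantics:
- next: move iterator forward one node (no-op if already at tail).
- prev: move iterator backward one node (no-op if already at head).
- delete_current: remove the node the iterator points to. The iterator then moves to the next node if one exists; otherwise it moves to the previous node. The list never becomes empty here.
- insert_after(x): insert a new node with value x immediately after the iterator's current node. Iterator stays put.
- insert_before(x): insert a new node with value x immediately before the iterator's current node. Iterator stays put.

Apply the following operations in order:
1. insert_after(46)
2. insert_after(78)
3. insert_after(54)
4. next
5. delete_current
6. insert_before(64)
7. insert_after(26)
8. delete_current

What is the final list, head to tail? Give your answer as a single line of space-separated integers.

After 1 (insert_after(46)): list=[2, 46, 6, 9, 3, 8, 5, 1] cursor@2
After 2 (insert_after(78)): list=[2, 78, 46, 6, 9, 3, 8, 5, 1] cursor@2
After 3 (insert_after(54)): list=[2, 54, 78, 46, 6, 9, 3, 8, 5, 1] cursor@2
After 4 (next): list=[2, 54, 78, 46, 6, 9, 3, 8, 5, 1] cursor@54
After 5 (delete_current): list=[2, 78, 46, 6, 9, 3, 8, 5, 1] cursor@78
After 6 (insert_before(64)): list=[2, 64, 78, 46, 6, 9, 3, 8, 5, 1] cursor@78
After 7 (insert_after(26)): list=[2, 64, 78, 26, 46, 6, 9, 3, 8, 5, 1] cursor@78
After 8 (delete_current): list=[2, 64, 26, 46, 6, 9, 3, 8, 5, 1] cursor@26

Answer: 2 64 26 46 6 9 3 8 5 1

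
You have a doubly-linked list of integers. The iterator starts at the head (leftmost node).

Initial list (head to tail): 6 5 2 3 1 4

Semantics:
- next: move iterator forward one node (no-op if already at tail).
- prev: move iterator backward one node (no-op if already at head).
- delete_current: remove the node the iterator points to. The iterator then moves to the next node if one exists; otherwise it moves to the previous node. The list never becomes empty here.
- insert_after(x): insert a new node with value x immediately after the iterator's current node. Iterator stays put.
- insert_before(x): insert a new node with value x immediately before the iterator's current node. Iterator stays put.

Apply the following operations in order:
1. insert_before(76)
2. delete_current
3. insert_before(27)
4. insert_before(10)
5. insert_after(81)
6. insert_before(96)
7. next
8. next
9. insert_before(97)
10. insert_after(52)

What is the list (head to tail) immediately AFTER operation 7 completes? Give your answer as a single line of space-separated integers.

After 1 (insert_before(76)): list=[76, 6, 5, 2, 3, 1, 4] cursor@6
After 2 (delete_current): list=[76, 5, 2, 3, 1, 4] cursor@5
After 3 (insert_before(27)): list=[76, 27, 5, 2, 3, 1, 4] cursor@5
After 4 (insert_before(10)): list=[76, 27, 10, 5, 2, 3, 1, 4] cursor@5
After 5 (insert_after(81)): list=[76, 27, 10, 5, 81, 2, 3, 1, 4] cursor@5
After 6 (insert_before(96)): list=[76, 27, 10, 96, 5, 81, 2, 3, 1, 4] cursor@5
After 7 (next): list=[76, 27, 10, 96, 5, 81, 2, 3, 1, 4] cursor@81

Answer: 76 27 10 96 5 81 2 3 1 4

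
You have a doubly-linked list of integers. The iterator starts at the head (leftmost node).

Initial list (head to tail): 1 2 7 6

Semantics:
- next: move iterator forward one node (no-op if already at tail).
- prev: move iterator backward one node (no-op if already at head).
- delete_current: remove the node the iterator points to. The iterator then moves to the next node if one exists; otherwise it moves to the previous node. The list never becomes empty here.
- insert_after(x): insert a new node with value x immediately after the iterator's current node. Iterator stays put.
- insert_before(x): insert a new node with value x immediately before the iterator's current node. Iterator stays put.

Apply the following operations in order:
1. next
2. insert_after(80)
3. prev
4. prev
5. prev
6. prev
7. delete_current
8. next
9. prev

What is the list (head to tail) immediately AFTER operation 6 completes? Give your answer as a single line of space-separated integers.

Answer: 1 2 80 7 6

Derivation:
After 1 (next): list=[1, 2, 7, 6] cursor@2
After 2 (insert_after(80)): list=[1, 2, 80, 7, 6] cursor@2
After 3 (prev): list=[1, 2, 80, 7, 6] cursor@1
After 4 (prev): list=[1, 2, 80, 7, 6] cursor@1
After 5 (prev): list=[1, 2, 80, 7, 6] cursor@1
After 6 (prev): list=[1, 2, 80, 7, 6] cursor@1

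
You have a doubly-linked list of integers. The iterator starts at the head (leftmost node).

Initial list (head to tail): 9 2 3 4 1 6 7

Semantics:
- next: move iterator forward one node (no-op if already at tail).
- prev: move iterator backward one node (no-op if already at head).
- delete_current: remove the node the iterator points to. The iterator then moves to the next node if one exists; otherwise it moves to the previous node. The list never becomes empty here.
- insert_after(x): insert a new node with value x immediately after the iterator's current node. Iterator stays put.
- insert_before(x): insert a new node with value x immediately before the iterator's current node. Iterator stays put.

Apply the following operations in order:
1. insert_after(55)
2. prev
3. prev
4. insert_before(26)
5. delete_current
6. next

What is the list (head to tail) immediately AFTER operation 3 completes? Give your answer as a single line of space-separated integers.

After 1 (insert_after(55)): list=[9, 55, 2, 3, 4, 1, 6, 7] cursor@9
After 2 (prev): list=[9, 55, 2, 3, 4, 1, 6, 7] cursor@9
After 3 (prev): list=[9, 55, 2, 3, 4, 1, 6, 7] cursor@9

Answer: 9 55 2 3 4 1 6 7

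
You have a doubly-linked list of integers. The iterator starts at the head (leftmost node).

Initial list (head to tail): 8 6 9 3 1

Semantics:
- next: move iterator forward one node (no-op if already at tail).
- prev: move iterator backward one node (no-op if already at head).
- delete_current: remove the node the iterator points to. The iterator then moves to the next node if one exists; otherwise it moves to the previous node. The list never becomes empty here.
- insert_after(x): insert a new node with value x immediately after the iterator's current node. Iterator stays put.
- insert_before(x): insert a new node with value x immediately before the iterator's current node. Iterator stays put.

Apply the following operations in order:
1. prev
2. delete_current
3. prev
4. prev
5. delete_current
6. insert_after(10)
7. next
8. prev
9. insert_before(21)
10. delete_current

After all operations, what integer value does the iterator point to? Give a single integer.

After 1 (prev): list=[8, 6, 9, 3, 1] cursor@8
After 2 (delete_current): list=[6, 9, 3, 1] cursor@6
After 3 (prev): list=[6, 9, 3, 1] cursor@6
After 4 (prev): list=[6, 9, 3, 1] cursor@6
After 5 (delete_current): list=[9, 3, 1] cursor@9
After 6 (insert_after(10)): list=[9, 10, 3, 1] cursor@9
After 7 (next): list=[9, 10, 3, 1] cursor@10
After 8 (prev): list=[9, 10, 3, 1] cursor@9
After 9 (insert_before(21)): list=[21, 9, 10, 3, 1] cursor@9
After 10 (delete_current): list=[21, 10, 3, 1] cursor@10

Answer: 10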